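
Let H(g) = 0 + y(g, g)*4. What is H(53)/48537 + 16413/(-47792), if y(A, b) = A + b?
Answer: -776373973/2319680304 ≈ -0.33469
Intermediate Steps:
H(g) = 8*g (H(g) = 0 + (g + g)*4 = 0 + (2*g)*4 = 0 + 8*g = 8*g)
H(53)/48537 + 16413/(-47792) = (8*53)/48537 + 16413/(-47792) = 424*(1/48537) + 16413*(-1/47792) = 424/48537 - 16413/47792 = -776373973/2319680304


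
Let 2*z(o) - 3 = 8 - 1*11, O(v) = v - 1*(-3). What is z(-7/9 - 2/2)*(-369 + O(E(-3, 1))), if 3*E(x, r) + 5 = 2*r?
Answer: 0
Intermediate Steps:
E(x, r) = -5/3 + 2*r/3 (E(x, r) = -5/3 + (2*r)/3 = -5/3 + 2*r/3)
O(v) = 3 + v (O(v) = v + 3 = 3 + v)
z(o) = 0 (z(o) = 3/2 + (8 - 1*11)/2 = 3/2 + (8 - 11)/2 = 3/2 + (1/2)*(-3) = 3/2 - 3/2 = 0)
z(-7/9 - 2/2)*(-369 + O(E(-3, 1))) = 0*(-369 + (3 + (-5/3 + (2/3)*1))) = 0*(-369 + (3 + (-5/3 + 2/3))) = 0*(-369 + (3 - 1)) = 0*(-369 + 2) = 0*(-367) = 0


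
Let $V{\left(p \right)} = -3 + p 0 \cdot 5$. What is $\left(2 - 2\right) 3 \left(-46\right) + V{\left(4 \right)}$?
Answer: $-3$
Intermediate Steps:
$V{\left(p \right)} = -3$ ($V{\left(p \right)} = -3 + 0 \cdot 5 = -3 + 0 = -3$)
$\left(2 - 2\right) 3 \left(-46\right) + V{\left(4 \right)} = \left(2 - 2\right) 3 \left(-46\right) - 3 = 0 \cdot 3 \left(-46\right) - 3 = 0 \left(-46\right) - 3 = 0 - 3 = -3$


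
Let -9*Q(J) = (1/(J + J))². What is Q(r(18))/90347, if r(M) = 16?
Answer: -1/832637952 ≈ -1.2010e-9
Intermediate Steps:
Q(J) = -1/(36*J²) (Q(J) = -1/(9*(J + J)²) = -1/(4*J²)/9 = -1/(36*J²))
Q(r(18))/90347 = -1/36/16²/90347 = -1/36*1/256*(1/90347) = -1/9216*1/90347 = -1/832637952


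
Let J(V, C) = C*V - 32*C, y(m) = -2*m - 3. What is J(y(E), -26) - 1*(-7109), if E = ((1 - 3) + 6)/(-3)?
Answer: 23849/3 ≈ 7949.7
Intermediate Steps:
E = -4/3 (E = (-2 + 6)*(-⅓) = 4*(-⅓) = -4/3 ≈ -1.3333)
y(m) = -3 - 2*m
J(V, C) = -32*C + C*V
J(y(E), -26) - 1*(-7109) = -26*(-32 + (-3 - 2*(-4/3))) - 1*(-7109) = -26*(-32 + (-3 + 8/3)) + 7109 = -26*(-32 - ⅓) + 7109 = -26*(-97/3) + 7109 = 2522/3 + 7109 = 23849/3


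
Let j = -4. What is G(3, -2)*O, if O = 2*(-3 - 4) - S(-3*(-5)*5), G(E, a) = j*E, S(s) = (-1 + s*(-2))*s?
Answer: -135732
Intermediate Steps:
S(s) = s*(-1 - 2*s) (S(s) = (-1 - 2*s)*s = s*(-1 - 2*s))
G(E, a) = -4*E
O = 11311 (O = 2*(-3 - 4) - (-1)*-3*(-5)*5*(1 + 2*(-3*(-5)*5)) = 2*(-7) - (-1)*15*5*(1 + 2*(15*5)) = -14 - (-1)*75*(1 + 2*75) = -14 - (-1)*75*(1 + 150) = -14 - (-1)*75*151 = -14 - 1*(-11325) = -14 + 11325 = 11311)
G(3, -2)*O = -4*3*11311 = -12*11311 = -135732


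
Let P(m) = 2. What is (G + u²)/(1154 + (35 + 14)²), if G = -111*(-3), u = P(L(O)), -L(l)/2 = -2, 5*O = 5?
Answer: 337/3555 ≈ 0.094796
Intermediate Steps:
O = 1 (O = (⅕)*5 = 1)
L(l) = 4 (L(l) = -2*(-2) = 4)
u = 2
G = 333
(G + u²)/(1154 + (35 + 14)²) = (333 + 2²)/(1154 + (35 + 14)²) = (333 + 4)/(1154 + 49²) = 337/(1154 + 2401) = 337/3555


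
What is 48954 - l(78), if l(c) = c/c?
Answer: 48953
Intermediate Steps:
l(c) = 1
48954 - l(78) = 48954 - 1*1 = 48954 - 1 = 48953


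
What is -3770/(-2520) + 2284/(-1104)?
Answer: -830/1449 ≈ -0.57281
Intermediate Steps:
-3770/(-2520) + 2284/(-1104) = -3770*(-1/2520) + 2284*(-1/1104) = 377/252 - 571/276 = -830/1449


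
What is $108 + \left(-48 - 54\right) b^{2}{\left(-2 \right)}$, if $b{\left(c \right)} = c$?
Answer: $-300$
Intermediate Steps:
$108 + \left(-48 - 54\right) b^{2}{\left(-2 \right)} = 108 + \left(-48 - 54\right) \left(-2\right)^{2} = 108 + \left(-48 - 54\right) 4 = 108 - 408 = -300$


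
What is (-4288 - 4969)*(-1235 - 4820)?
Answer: 56051135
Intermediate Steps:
(-4288 - 4969)*(-1235 - 4820) = -9257*(-6055) = 56051135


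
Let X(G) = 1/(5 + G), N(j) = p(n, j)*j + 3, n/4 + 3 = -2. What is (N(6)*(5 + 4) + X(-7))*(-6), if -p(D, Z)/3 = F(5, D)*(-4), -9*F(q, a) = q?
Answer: 2001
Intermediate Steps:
n = -20 (n = -12 + 4*(-2) = -12 - 8 = -20)
F(q, a) = -q/9
p(D, Z) = -20/3 (p(D, Z) = -3*(-⅑*5)*(-4) = -(-5)*(-4)/3 = -3*20/9 = -20/3)
N(j) = 3 - 20*j/3 (N(j) = -20*j/3 + 3 = 3 - 20*j/3)
(N(6)*(5 + 4) + X(-7))*(-6) = ((3 - 20/3*6)*(5 + 4) + 1/(5 - 7))*(-6) = ((3 - 40)*9 + 1/(-2))*(-6) = (-37*9 - ½)*(-6) = (-333 - ½)*(-6) = -667/2*(-6) = 2001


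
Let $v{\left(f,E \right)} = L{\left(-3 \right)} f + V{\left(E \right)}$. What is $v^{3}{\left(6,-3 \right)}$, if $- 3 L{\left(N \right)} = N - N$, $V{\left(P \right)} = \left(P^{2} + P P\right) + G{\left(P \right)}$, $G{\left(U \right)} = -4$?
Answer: $2744$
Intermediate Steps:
$V{\left(P \right)} = -4 + 2 P^{2}$ ($V{\left(P \right)} = \left(P^{2} + P P\right) - 4 = \left(P^{2} + P^{2}\right) - 4 = 2 P^{2} - 4 = -4 + 2 P^{2}$)
$L{\left(N \right)} = 0$ ($L{\left(N \right)} = - \frac{N - N}{3} = \left(- \frac{1}{3}\right) 0 = 0$)
$v{\left(f,E \right)} = -4 + 2 E^{2}$ ($v{\left(f,E \right)} = 0 f + \left(-4 + 2 E^{2}\right) = 0 + \left(-4 + 2 E^{2}\right) = -4 + 2 E^{2}$)
$v^{3}{\left(6,-3 \right)} = \left(-4 + 2 \left(-3\right)^{2}\right)^{3} = \left(-4 + 2 \cdot 9\right)^{3} = \left(-4 + 18\right)^{3} = 14^{3} = 2744$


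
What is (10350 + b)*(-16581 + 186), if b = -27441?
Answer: 280206945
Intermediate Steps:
(10350 + b)*(-16581 + 186) = (10350 - 27441)*(-16581 + 186) = -17091*(-16395) = 280206945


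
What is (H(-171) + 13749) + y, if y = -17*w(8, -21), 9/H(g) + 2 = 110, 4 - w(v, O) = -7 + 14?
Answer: 165601/12 ≈ 13800.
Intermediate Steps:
w(v, O) = -3 (w(v, O) = 4 - (-7 + 14) = 4 - 1*7 = 4 - 7 = -3)
H(g) = 1/12 (H(g) = 9/(-2 + 110) = 9/108 = 9*(1/108) = 1/12)
y = 51 (y = -17*(-3) = 51)
(H(-171) + 13749) + y = (1/12 + 13749) + 51 = 164989/12 + 51 = 165601/12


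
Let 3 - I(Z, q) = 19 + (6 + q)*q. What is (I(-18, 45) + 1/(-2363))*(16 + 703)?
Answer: -3926382786/2363 ≈ -1.6616e+6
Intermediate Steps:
I(Z, q) = -16 - q*(6 + q) (I(Z, q) = 3 - (19 + (6 + q)*q) = 3 - (19 + q*(6 + q)) = 3 + (-19 - q*(6 + q)) = -16 - q*(6 + q))
(I(-18, 45) + 1/(-2363))*(16 + 703) = ((-16 - 1*45**2 - 6*45) + 1/(-2363))*(16 + 703) = ((-16 - 1*2025 - 270) - 1/2363)*719 = ((-16 - 2025 - 270) - 1/2363)*719 = (-2311 - 1/2363)*719 = -5460894/2363*719 = -3926382786/2363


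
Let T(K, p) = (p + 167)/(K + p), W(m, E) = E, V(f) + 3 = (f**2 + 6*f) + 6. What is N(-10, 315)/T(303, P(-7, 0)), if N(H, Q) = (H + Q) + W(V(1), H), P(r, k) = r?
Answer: 2183/4 ≈ 545.75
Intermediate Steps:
V(f) = 3 + f**2 + 6*f (V(f) = -3 + ((f**2 + 6*f) + 6) = -3 + (6 + f**2 + 6*f) = 3 + f**2 + 6*f)
T(K, p) = (167 + p)/(K + p)
N(H, Q) = Q + 2*H (N(H, Q) = (H + Q) + H = Q + 2*H)
N(-10, 315)/T(303, P(-7, 0)) = (315 + 2*(-10))/(((167 - 7)/(303 - 7))) = (315 - 20)/((160/296)) = 295/(((1/296)*160)) = 295/(20/37) = 295*(37/20) = 2183/4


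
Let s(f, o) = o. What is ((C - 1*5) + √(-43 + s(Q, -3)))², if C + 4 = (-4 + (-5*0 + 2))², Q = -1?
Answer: (5 - I*√46)² ≈ -21.0 - 67.823*I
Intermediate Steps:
C = 0 (C = -4 + (-4 + (-5*0 + 2))² = -4 + (-4 + (0 + 2))² = -4 + (-4 + 2)² = -4 + (-2)² = -4 + 4 = 0)
((C - 1*5) + √(-43 + s(Q, -3)))² = ((0 - 1*5) + √(-43 - 3))² = ((0 - 5) + √(-46))² = (-5 + I*√46)²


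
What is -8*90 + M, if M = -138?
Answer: -858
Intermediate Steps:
-8*90 + M = -8*90 - 138 = -720 - 138 = -858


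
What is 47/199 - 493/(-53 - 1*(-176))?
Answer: -92326/24477 ≈ -3.7719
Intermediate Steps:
47/199 - 493/(-53 - 1*(-176)) = 47*(1/199) - 493/(-53 + 176) = 47/199 - 493/123 = -92326/24477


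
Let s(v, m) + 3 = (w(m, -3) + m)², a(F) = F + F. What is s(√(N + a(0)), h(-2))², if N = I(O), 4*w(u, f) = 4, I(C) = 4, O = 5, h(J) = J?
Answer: 4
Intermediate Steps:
w(u, f) = 1 (w(u, f) = (¼)*4 = 1)
N = 4
a(F) = 2*F
s(v, m) = -3 + (1 + m)²
s(√(N + a(0)), h(-2))² = (-3 + (1 - 2)²)² = (-3 + (-1)²)² = (-3 + 1)² = (-2)² = 4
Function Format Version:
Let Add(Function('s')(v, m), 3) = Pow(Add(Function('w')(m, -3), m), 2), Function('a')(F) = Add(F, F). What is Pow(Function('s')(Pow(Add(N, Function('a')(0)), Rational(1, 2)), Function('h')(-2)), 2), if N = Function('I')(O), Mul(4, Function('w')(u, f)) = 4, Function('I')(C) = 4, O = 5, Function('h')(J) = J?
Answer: 4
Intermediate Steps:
Function('w')(u, f) = 1 (Function('w')(u, f) = Mul(Rational(1, 4), 4) = 1)
N = 4
Function('a')(F) = Mul(2, F)
Function('s')(v, m) = Add(-3, Pow(Add(1, m), 2))
Pow(Function('s')(Pow(Add(N, Function('a')(0)), Rational(1, 2)), Function('h')(-2)), 2) = Pow(Add(-3, Pow(Add(1, -2), 2)), 2) = Pow(Add(-3, Pow(-1, 2)), 2) = Pow(Add(-3, 1), 2) = Pow(-2, 2) = 4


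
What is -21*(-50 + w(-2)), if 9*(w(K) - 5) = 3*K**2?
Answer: 917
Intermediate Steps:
w(K) = 5 + K**2/3 (w(K) = 5 + (3*K**2)/9 = 5 + K**2/3)
-21*(-50 + w(-2)) = -21*(-50 + (5 + (1/3)*(-2)**2)) = -21*(-50 + (5 + (1/3)*4)) = -21*(-50 + (5 + 4/3)) = -21*(-50 + 19/3) = -21*(-131/3) = 917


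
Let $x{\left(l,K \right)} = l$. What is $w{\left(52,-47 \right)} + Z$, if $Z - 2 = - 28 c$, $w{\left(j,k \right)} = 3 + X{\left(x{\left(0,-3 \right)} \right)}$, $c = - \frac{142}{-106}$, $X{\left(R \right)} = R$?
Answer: $- \frac{1723}{53} \approx -32.509$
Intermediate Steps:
$c = \frac{71}{53}$ ($c = \left(-142\right) \left(- \frac{1}{106}\right) = \frac{71}{53} \approx 1.3396$)
$w{\left(j,k \right)} = 3$ ($w{\left(j,k \right)} = 3 + 0 = 3$)
$Z = - \frac{1882}{53}$ ($Z = 2 - \frac{1988}{53} = - \frac{1882}{53} \approx -35.509$)
$w{\left(52,-47 \right)} + Z = 3 - \frac{1882}{53} = - \frac{1723}{53}$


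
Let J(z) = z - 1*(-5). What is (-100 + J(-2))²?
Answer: 9409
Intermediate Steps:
J(z) = 5 + z (J(z) = z + 5 = 5 + z)
(-100 + J(-2))² = (-100 + (5 - 2))² = (-100 + 3)² = (-97)² = 9409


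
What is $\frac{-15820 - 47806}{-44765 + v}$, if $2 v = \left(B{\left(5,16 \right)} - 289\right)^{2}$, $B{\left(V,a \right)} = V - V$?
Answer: $\frac{127252}{6009} \approx 21.177$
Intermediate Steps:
$B{\left(V,a \right)} = 0$
$v = \frac{83521}{2}$ ($v = \frac{\left(0 - 289\right)^{2}}{2} = \frac{\left(-289\right)^{2}}{2} = \frac{1}{2} \cdot 83521 = \frac{83521}{2} \approx 41761.0$)
$\frac{-15820 - 47806}{-44765 + v} = \frac{-15820 - 47806}{-44765 + \frac{83521}{2}} = - \frac{63626}{- \frac{6009}{2}} = \left(-63626\right) \left(- \frac{2}{6009}\right) = \frac{127252}{6009}$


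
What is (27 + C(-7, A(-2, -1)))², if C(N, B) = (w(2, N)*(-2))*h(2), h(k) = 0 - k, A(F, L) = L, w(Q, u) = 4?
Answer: 1849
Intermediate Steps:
h(k) = -k
C(N, B) = 16 (C(N, B) = (4*(-2))*(-1*2) = -8*(-2) = 16)
(27 + C(-7, A(-2, -1)))² = (27 + 16)² = 43² = 1849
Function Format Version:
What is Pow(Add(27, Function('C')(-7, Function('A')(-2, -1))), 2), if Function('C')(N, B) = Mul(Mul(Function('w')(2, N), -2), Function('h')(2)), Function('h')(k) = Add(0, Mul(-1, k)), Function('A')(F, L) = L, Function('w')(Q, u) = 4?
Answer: 1849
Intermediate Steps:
Function('h')(k) = Mul(-1, k)
Function('C')(N, B) = 16 (Function('C')(N, B) = Mul(Mul(4, -2), Mul(-1, 2)) = Mul(-8, -2) = 16)
Pow(Add(27, Function('C')(-7, Function('A')(-2, -1))), 2) = Pow(Add(27, 16), 2) = Pow(43, 2) = 1849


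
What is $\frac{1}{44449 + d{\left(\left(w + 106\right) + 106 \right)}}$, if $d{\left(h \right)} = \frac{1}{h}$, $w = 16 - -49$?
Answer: $\frac{277}{12312374} \approx 2.2498 \cdot 10^{-5}$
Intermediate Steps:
$w = 65$ ($w = 16 + 49 = 65$)
$\frac{1}{44449 + d{\left(\left(w + 106\right) + 106 \right)}} = \frac{1}{44449 + \frac{1}{\left(65 + 106\right) + 106}} = \frac{1}{44449 + \frac{1}{171 + 106}} = \frac{1}{44449 + \frac{1}{277}} = \frac{1}{\frac{12312374}{277}} = \frac{277}{12312374}$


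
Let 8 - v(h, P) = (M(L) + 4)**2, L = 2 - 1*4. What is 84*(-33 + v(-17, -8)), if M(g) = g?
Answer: -2436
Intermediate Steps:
L = -2 (L = 2 - 4 = -2)
v(h, P) = 4 (v(h, P) = 8 - (-2 + 4)**2 = 8 - 1*2**2 = 8 - 1*4 = 8 - 4 = 4)
84*(-33 + v(-17, -8)) = 84*(-33 + 4) = 84*(-29) = -2436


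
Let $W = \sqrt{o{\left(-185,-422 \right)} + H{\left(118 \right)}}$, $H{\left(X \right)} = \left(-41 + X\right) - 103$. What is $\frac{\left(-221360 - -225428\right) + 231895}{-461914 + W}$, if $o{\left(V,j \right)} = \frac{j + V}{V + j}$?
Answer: $- \frac{108994613182}{213364543421} - \frac{1179815 i}{213364543421} \approx -0.51084 - 5.5296 \cdot 10^{-6} i$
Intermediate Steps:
$o{\left(V,j \right)} = 1$ ($o{\left(V,j \right)} = \frac{V + j}{V + j} = 1$)
$H{\left(X \right)} = -144 + X$
$W = 5 i$ ($W = \sqrt{1 + \left(-144 + 118\right)} = \sqrt{1 - 26} = \sqrt{-25} = 5 i \approx 5.0 i$)
$\frac{\left(-221360 - -225428\right) + 231895}{-461914 + W} = \frac{\left(-221360 - -225428\right) + 231895}{-461914 + 5 i} = \left(\left(-221360 + 225428\right) + 231895\right) \frac{-461914 - 5 i}{213364543421} = \left(4068 + 231895\right) \frac{-461914 - 5 i}{213364543421} = 235963 \frac{-461914 - 5 i}{213364543421} = \frac{235963 \left(-461914 - 5 i\right)}{213364543421}$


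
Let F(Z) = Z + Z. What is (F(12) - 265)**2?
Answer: 58081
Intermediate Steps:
F(Z) = 2*Z
(F(12) - 265)**2 = (2*12 - 265)**2 = (24 - 265)**2 = (-241)**2 = 58081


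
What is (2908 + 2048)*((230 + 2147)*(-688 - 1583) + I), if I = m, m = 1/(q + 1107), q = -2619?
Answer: -481559681795/18 ≈ -2.6753e+10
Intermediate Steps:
m = -1/1512 (m = 1/(-2619 + 1107) = 1/(-1512) = -1/1512 ≈ -0.00066138)
I = -1/1512 ≈ -0.00066138
(2908 + 2048)*((230 + 2147)*(-688 - 1583) + I) = (2908 + 2048)*((230 + 2147)*(-688 - 1583) - 1/1512) = 4956*(2377*(-2271) - 1/1512) = 4956*(-5398167 - 1/1512) = 4956*(-8162028505/1512) = -481559681795/18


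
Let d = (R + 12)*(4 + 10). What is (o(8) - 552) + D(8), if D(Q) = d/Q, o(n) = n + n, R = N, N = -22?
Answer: -1107/2 ≈ -553.50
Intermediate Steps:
R = -22
o(n) = 2*n
d = -140 (d = (-22 + 12)*(4 + 10) = -10*14 = -140)
D(Q) = -140/Q
(o(8) - 552) + D(8) = (2*8 - 552) - 140/8 = (16 - 552) - 140*⅛ = -536 - 35/2 = -1107/2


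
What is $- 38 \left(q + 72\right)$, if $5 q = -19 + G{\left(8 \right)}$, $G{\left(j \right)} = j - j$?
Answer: $- \frac{12958}{5} \approx -2591.6$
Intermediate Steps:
$G{\left(j \right)} = 0$
$q = - \frac{19}{5}$ ($q = \frac{-19 + 0}{5} = \frac{1}{5} \left(-19\right) = - \frac{19}{5} \approx -3.8$)
$- 38 \left(q + 72\right) = - 38 \left(- \frac{19}{5} + 72\right) = \left(-38\right) \frac{341}{5} = - \frac{12958}{5}$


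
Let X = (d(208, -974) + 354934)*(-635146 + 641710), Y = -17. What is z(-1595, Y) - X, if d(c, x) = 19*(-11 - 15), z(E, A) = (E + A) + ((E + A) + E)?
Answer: -2326548979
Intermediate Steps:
z(E, A) = 2*A + 3*E (z(E, A) = (A + E) + ((A + E) + E) = (A + E) + (A + 2*E) = 2*A + 3*E)
d(c, x) = -494 (d(c, x) = 19*(-26) = -494)
X = 2326544160 (X = (-494 + 354934)*(-635146 + 641710) = 354440*6564 = 2326544160)
z(-1595, Y) - X = (2*(-17) + 3*(-1595)) - 1*2326544160 = (-34 - 4785) - 2326544160 = -4819 - 2326544160 = -2326548979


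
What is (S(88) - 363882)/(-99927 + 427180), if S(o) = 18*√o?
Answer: -363882/327253 + 36*√22/327253 ≈ -1.1114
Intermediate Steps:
(S(88) - 363882)/(-99927 + 427180) = (18*√88 - 363882)/(-99927 + 427180) = (18*(2*√22) - 363882)/327253 = (36*√22 - 363882)*(1/327253) = (-363882 + 36*√22)*(1/327253) = -363882/327253 + 36*√22/327253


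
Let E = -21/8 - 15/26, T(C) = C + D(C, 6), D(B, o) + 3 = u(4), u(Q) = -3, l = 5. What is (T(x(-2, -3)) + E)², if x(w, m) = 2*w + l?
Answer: 727609/10816 ≈ 67.271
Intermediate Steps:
D(B, o) = -6 (D(B, o) = -3 - 3 = -6)
x(w, m) = 5 + 2*w (x(w, m) = 2*w + 5 = 5 + 2*w)
T(C) = -6 + C (T(C) = C - 6 = -6 + C)
E = -333/104 (E = -21*⅛ - 15*1/26 = -21/8 - 15/26 = -333/104 ≈ -3.2019)
(T(x(-2, -3)) + E)² = ((-6 + (5 + 2*(-2))) - 333/104)² = ((-6 + (5 - 4)) - 333/104)² = ((-6 + 1) - 333/104)² = (-5 - 333/104)² = (-853/104)² = 727609/10816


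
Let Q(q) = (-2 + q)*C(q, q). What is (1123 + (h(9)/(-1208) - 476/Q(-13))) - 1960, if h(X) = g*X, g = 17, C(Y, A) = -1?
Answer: -15743743/18120 ≈ -868.86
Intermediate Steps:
h(X) = 17*X
Q(q) = 2 - q (Q(q) = (-2 + q)*(-1) = 2 - q)
(1123 + (h(9)/(-1208) - 476/Q(-13))) - 1960 = (1123 + ((17*9)/(-1208) - 476/(2 - 1*(-13)))) - 1960 = (1123 + (153*(-1/1208) - 476/(2 + 13))) - 1960 = (1123 + (-153/1208 - 476/15)) - 1960 = (1123 - 577303/18120) - 1960 = 19771457/18120 - 1960 = -15743743/18120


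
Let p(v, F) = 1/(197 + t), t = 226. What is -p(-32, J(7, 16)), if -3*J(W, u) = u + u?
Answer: -1/423 ≈ -0.0023641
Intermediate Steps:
J(W, u) = -2*u/3 (J(W, u) = -(u + u)/3 = -2*u/3)
p(v, F) = 1/423 (p(v, F) = 1/(197 + 226) = 1/423)
-p(-32, J(7, 16)) = -1*1/423 = -1/423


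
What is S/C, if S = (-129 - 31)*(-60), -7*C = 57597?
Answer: -22400/19199 ≈ -1.1667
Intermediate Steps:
C = -57597/7 (C = -1/7*57597 = -57597/7 ≈ -8228.1)
S = 9600 (S = -160*(-60) = 9600)
S/C = 9600/(-57597/7) = 9600*(-7/57597) = -22400/19199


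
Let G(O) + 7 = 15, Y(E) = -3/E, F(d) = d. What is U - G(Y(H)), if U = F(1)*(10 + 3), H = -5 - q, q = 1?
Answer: 5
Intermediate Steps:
H = -6 (H = -5 - 1*1 = -5 - 1 = -6)
G(O) = 8 (G(O) = -7 + 15 = 8)
U = 13 (U = 1*(10 + 3) = 1*13 = 13)
U - G(Y(H)) = 13 - 1*8 = 13 - 8 = 5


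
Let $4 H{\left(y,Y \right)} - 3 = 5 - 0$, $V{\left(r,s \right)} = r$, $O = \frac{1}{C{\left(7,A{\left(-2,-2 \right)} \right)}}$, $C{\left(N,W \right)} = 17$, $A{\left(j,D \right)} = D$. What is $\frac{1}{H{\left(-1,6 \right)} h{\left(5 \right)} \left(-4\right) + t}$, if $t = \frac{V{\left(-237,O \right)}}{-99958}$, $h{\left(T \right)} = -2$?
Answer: $\frac{99958}{1599565} \approx 0.062491$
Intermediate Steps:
$O = \frac{1}{17} \approx 0.058824$
$H{\left(y,Y \right)} = 2$ ($H{\left(y,Y \right)} = \frac{3}{4} + \frac{5 - 0}{4} = \frac{3}{4} + \frac{5 + 0}{4} = \frac{3}{4} + \frac{1}{4} \cdot 5 = \frac{3}{4} + \frac{5}{4} = 2$)
$t = \frac{237}{99958}$ ($t = - \frac{237}{-99958} = \left(-237\right) \left(- \frac{1}{99958}\right) = \frac{237}{99958} \approx 0.002371$)
$\frac{1}{H{\left(-1,6 \right)} h{\left(5 \right)} \left(-4\right) + t} = \frac{1}{2 \left(-2\right) \left(-4\right) + \frac{237}{99958}} = \frac{1}{\left(-4\right) \left(-4\right) + \frac{237}{99958}} = \frac{1}{16 + \frac{237}{99958}} = \frac{1}{\frac{1599565}{99958}} = \frac{99958}{1599565}$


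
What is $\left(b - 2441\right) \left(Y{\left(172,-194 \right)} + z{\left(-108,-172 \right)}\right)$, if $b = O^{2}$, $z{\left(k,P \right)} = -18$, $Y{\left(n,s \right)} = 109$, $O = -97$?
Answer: $634088$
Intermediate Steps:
$b = 9409$ ($b = \left(-97\right)^{2} = 9409$)
$\left(b - 2441\right) \left(Y{\left(172,-194 \right)} + z{\left(-108,-172 \right)}\right) = \left(9409 - 2441\right) \left(109 - 18\right) = 6968 \cdot 91 = 634088$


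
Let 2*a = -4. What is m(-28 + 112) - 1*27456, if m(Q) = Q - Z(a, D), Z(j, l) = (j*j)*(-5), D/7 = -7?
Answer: -27352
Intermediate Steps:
a = -2 (a = (½)*(-4) = -2)
D = -49 (D = 7*(-7) = -49)
Z(j, l) = -5*j² (Z(j, l) = j²*(-5) = -5*j²)
m(Q) = 20 + Q (m(Q) = Q - (-5)*(-2)² = Q - (-5)*4 = Q - 1*(-20) = Q + 20 = 20 + Q)
m(-28 + 112) - 1*27456 = (20 + (-28 + 112)) - 1*27456 = (20 + 84) - 27456 = 104 - 27456 = -27352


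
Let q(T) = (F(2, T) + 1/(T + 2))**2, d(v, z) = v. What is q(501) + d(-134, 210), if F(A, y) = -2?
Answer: -32893181/253009 ≈ -130.01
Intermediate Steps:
q(T) = (-2 + 1/(2 + T))**2 (q(T) = (-2 + 1/(T + 2))**2 = (-2 + 1/(2 + T))**2)
q(501) + d(-134, 210) = (3 + 2*501)**2/(2 + 501)**2 - 134 = (3 + 1002)**2/503**2 - 134 = (1/253009)*1005**2 - 134 = (1/253009)*1010025 - 134 = 1010025/253009 - 134 = -32893181/253009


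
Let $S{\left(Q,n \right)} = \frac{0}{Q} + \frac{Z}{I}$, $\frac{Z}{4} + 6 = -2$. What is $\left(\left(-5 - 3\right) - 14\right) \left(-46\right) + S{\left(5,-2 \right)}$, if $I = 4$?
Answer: $1004$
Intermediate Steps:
$Z = -32$ ($Z = -24 + 4 \left(-2\right) = -24 - 8 = -32$)
$S{\left(Q,n \right)} = -8$ ($S{\left(Q,n \right)} = \frac{0}{Q} - \frac{32}{4} = 0 - 8 = -8$)
$\left(\left(-5 - 3\right) - 14\right) \left(-46\right) + S{\left(5,-2 \right)} = \left(\left(-5 - 3\right) - 14\right) \left(-46\right) - 8 = \left(-8 - 14\right) \left(-46\right) - 8 = \left(-22\right) \left(-46\right) - 8 = 1012 - 8 = 1004$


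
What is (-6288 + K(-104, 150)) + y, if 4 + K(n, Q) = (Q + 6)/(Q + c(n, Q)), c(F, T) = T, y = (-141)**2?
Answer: 339738/25 ≈ 13590.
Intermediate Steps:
y = 19881
K(n, Q) = -4 + (6 + Q)/(2*Q) (K(n, Q) = -4 + (Q + 6)/(Q + Q) = -4 + (6 + Q)/((2*Q)) = -4 + (6 + Q)*(1/(2*Q)) = -4 + (6 + Q)/(2*Q))
(-6288 + K(-104, 150)) + y = (-6288 + (-7/2 + 3/150)) + 19881 = (-6288 + (-7/2 + 3*(1/150))) + 19881 = (-6288 + (-7/2 + 1/50)) + 19881 = (-6288 - 87/25) + 19881 = -157287/25 + 19881 = 339738/25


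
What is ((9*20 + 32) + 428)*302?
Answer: 193280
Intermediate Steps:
((9*20 + 32) + 428)*302 = ((180 + 32) + 428)*302 = (212 + 428)*302 = 640*302 = 193280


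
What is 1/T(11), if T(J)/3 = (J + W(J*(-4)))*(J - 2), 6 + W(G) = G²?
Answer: 1/52407 ≈ 1.9081e-5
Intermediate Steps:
W(G) = -6 + G²
T(J) = 3*(-2 + J)*(-6 + J + 16*J²) (T(J) = 3*((J + (-6 + (J*(-4))²))*(J - 2)) = 3*((J + (-6 + (-4*J)²))*(-2 + J)) = 3*((J + (-6 + 16*J²))*(-2 + J)) = 3*((-6 + J + 16*J²)*(-2 + J)) = 3*((-2 + J)*(-6 + J + 16*J²)) = 3*(-2 + J)*(-6 + J + 16*J²))
1/T(11) = 1/(36 - 93*11² - 24*11 + 48*11³) = 1/(36 - 93*121 - 264 + 48*1331) = 1/(36 - 11253 - 264 + 63888) = 1/52407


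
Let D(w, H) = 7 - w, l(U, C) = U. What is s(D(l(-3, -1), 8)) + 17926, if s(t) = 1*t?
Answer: 17936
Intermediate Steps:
s(t) = t
s(D(l(-3, -1), 8)) + 17926 = (7 - 1*(-3)) + 17926 = (7 + 3) + 17926 = 10 + 17926 = 17936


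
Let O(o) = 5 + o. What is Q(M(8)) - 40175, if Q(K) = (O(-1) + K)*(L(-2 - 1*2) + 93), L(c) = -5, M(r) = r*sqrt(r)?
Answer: -39823 + 1408*sqrt(2) ≈ -37832.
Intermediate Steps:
M(r) = r**(3/2)
Q(K) = 352 + 88*K (Q(K) = ((5 - 1) + K)*(-5 + 93) = (4 + K)*88 = 352 + 88*K)
Q(M(8)) - 40175 = (352 + 88*8**(3/2)) - 40175 = (352 + 88*(16*sqrt(2))) - 40175 = (352 + 1408*sqrt(2)) - 40175 = -39823 + 1408*sqrt(2)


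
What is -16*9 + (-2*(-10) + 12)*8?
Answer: 112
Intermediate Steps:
-16*9 + (-2*(-10) + 12)*8 = -144 + (20 + 12)*8 = -144 + 32*8 = -144 + 256 = 112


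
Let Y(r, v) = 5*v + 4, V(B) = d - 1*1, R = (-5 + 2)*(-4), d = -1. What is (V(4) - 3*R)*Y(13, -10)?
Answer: 1748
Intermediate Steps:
R = 12 (R = -3*(-4) = 12)
V(B) = -2 (V(B) = -1 - 1*1 = -1 - 1 = -2)
Y(r, v) = 4 + 5*v
(V(4) - 3*R)*Y(13, -10) = (-2 - 3*12)*(4 + 5*(-10)) = (-2 - 36)*(4 - 50) = -38*(-46) = 1748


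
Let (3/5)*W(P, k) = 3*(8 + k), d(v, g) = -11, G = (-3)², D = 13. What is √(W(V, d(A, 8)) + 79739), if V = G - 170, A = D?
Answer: 2*√19931 ≈ 282.35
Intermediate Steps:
A = 13
G = 9
V = -161 (V = 9 - 170 = -161)
W(P, k) = 40 + 5*k (W(P, k) = 5*(3*(8 + k))/3 = 5*(24 + 3*k)/3 = 40 + 5*k)
√(W(V, d(A, 8)) + 79739) = √((40 + 5*(-11)) + 79739) = √((40 - 55) + 79739) = √(-15 + 79739) = √79724 = 2*√19931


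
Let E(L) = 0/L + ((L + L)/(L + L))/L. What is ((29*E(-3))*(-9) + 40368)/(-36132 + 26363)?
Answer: -40455/9769 ≈ -4.1412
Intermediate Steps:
E(L) = 1/L (E(L) = 0 + ((2*L)/((2*L)))/L = 0 + ((2*L)*(1/(2*L)))/L = 0 + 1/L = 1/L)
((29*E(-3))*(-9) + 40368)/(-36132 + 26363) = ((29/(-3))*(-9) + 40368)/(-36132 + 26363) = ((29*(-1/3))*(-9) + 40368)/(-9769) = (-29/3*(-9) + 40368)*(-1/9769) = (87 + 40368)*(-1/9769) = 40455*(-1/9769) = -40455/9769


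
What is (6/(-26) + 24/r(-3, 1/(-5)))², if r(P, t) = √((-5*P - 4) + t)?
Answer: 27067/507 - 8*√30/13 ≈ 50.016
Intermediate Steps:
r(P, t) = √(-4 + t - 5*P) (r(P, t) = √((-4 - 5*P) + t) = √(-4 + t - 5*P))
(6/(-26) + 24/r(-3, 1/(-5)))² = (6/(-26) + 24/(√(-4 + 1/(-5) - 5*(-3))))² = (6*(-1/26) + 24/(√(-4 - ⅕ + 15)))² = (-3/13 + 24/(√(54/5)))² = (-3/13 + 24/((3*√30/5)))² = (-3/13 + 24*(√30/18))² = (-3/13 + 4*√30/3)²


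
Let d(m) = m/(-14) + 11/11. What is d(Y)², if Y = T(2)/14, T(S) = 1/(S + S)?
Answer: 613089/614656 ≈ 0.99745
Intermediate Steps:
T(S) = 1/(2*S)
Y = 1/56 (Y = ((½)/2)/14 = ((½)*(½))*(1/14) = (¼)*(1/14) = 1/56 ≈ 0.017857)
d(m) = 1 - m/14 (d(m) = m*(-1/14) + 11*(1/11) = -m/14 + 1 = 1 - m/14)
d(Y)² = (1 - 1/14*1/56)² = (1 - 1/784)² = (783/784)² = 613089/614656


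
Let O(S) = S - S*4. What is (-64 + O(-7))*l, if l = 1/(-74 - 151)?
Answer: 43/225 ≈ 0.19111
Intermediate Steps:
l = -1/225 (l = 1/(-225) = -1/225 ≈ -0.0044444)
O(S) = -3*S (O(S) = S - 4*S = -3*S)
(-64 + O(-7))*l = (-64 - 3*(-7))*(-1/225) = (-64 + 21)*(-1/225) = -43*(-1/225) = 43/225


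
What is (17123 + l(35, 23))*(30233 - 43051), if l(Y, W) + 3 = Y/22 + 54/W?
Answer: -55532145617/253 ≈ -2.1949e+8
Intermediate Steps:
l(Y, W) = -3 + 54/W + Y/22 (l(Y, W) = -3 + (Y/22 + 54/W) = -3 + (54/W + Y/22) = -3 + 54/W + Y/22)
(17123 + l(35, 23))*(30233 - 43051) = (17123 + (-3 + 54/23 + (1/22)*35))*(30233 - 43051) = (17123 + (-3 + 54*(1/23) + 35/22))*(-12818) = (17123 + (-3 + 54/23 + 35/22))*(-12818) = (17123 + 475/506)*(-12818) = (8664713/506)*(-12818) = -55532145617/253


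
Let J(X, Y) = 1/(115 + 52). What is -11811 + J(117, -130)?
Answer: -1972436/167 ≈ -11811.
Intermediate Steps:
J(X, Y) = 1/167
-11811 + J(117, -130) = -11811 + 1/167 = -1972436/167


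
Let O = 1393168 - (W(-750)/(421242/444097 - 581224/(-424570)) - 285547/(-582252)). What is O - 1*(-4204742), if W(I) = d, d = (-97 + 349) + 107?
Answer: 356051686117959921250661/63606162014886084 ≈ 5.5978e+6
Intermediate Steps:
d = 359 (d = 252 + 107 = 359)
W(I) = 359
O = 88604185235163778640333/63606162014886084 (O = 1393168 - (359/(421242/444097 - 581224/(-424570)) - 285547/(-582252)) = 1393168 - (359/(421242*(1/444097) - 581224*(-1/424570)) - 285547*(-1/582252)) = 1393168 - (359/(421242/444097 + 290612/212285) + 285547/582252) = 1393168 - (359/(218483275334/94275131645) + 285547/582252) = 1393168 - (359*(94275131645/218483275334) + 285547/582252) = 1393168 - (33844772260555/218483275334 + 285547/582252) = 1393168 - 1*9884286791037233779/63606162014886084 = 1393168 - 9884286791037233779/63606162014886084 = 88604185235163778640333/63606162014886084 ≈ 1.3930e+6)
O - 1*(-4204742) = 88604185235163778640333/63606162014886084 - 1*(-4204742) = 88604185235163778640333/63606162014886084 + 4204742 = 356051686117959921250661/63606162014886084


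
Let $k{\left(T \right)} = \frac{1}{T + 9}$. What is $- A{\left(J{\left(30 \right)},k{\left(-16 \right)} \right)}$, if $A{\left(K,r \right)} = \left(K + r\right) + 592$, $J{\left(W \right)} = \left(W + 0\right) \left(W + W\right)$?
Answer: $- \frac{16743}{7} \approx -2391.9$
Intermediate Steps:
$J{\left(W \right)} = 2 W^{2}$ ($J{\left(W \right)} = W 2 W = 2 W^{2}$)
$k{\left(T \right)} = \frac{1}{9 + T}$
$A{\left(K,r \right)} = 592 + K + r$
$- A{\left(J{\left(30 \right)},k{\left(-16 \right)} \right)} = - (592 + 2 \cdot 30^{2} + \frac{1}{9 - 16}) = - (592 + 2 \cdot 900 + \frac{1}{-7}) = - (592 + 1800 - \frac{1}{7}) = \left(-1\right) \frac{16743}{7} = - \frac{16743}{7}$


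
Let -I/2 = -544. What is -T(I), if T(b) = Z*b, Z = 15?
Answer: -16320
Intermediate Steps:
I = 1088 (I = -2*(-544) = 1088)
T(b) = 15*b
-T(I) = -15*1088 = -1*16320 = -16320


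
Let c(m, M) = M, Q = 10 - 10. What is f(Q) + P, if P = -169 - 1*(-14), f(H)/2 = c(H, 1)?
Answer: -153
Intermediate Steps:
Q = 0
f(H) = 2 (f(H) = 2*1 = 2)
P = -155 (P = -169 + 14 = -155)
f(Q) + P = 2 - 155 = -153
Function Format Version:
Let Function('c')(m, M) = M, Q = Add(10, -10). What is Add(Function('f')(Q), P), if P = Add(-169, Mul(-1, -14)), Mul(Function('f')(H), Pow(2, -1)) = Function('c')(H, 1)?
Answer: -153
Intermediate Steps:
Q = 0
Function('f')(H) = 2 (Function('f')(H) = Mul(2, 1) = 2)
P = -155 (P = Add(-169, 14) = -155)
Add(Function('f')(Q), P) = Add(2, -155) = -153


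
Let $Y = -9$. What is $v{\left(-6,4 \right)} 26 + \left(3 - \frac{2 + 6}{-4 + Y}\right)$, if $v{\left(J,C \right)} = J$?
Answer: $- \frac{1981}{13} \approx -152.38$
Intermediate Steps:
$v{\left(-6,4 \right)} 26 + \left(3 - \frac{2 + 6}{-4 + Y}\right) = \left(-6\right) 26 + \left(3 - \frac{2 + 6}{-4 - 9}\right) = -156 + \left(3 - \frac{8}{-13}\right) = -156 + \left(3 - 8 \left(- \frac{1}{13}\right)\right) = -156 + \left(3 - - \frac{8}{13}\right) = -156 + \left(3 + \frac{8}{13}\right) = -156 + \frac{47}{13} = - \frac{1981}{13}$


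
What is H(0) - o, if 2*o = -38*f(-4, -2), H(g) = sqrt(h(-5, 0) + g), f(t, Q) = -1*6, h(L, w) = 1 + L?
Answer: -114 + 2*I ≈ -114.0 + 2.0*I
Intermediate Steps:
f(t, Q) = -6
H(g) = sqrt(-4 + g) (H(g) = sqrt((1 - 5) + g) = sqrt(-4 + g))
o = 114 (o = (-38*(-6))/2 = (1/2)*228 = 114)
H(0) - o = sqrt(-4 + 0) - 1*114 = sqrt(-4) - 114 = 2*I - 114 = -114 + 2*I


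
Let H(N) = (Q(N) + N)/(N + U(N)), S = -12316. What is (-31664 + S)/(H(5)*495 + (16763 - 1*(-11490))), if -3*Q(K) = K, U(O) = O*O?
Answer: -3665/2359 ≈ -1.5536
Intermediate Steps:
U(O) = O²
Q(K) = -K/3
H(N) = 2*N/(3*(N + N²)) (H(N) = (-N/3 + N)/(N + N²) = (2*N/3)/(N + N²) = 2*N/(3*(N + N²)))
(-31664 + S)/(H(5)*495 + (16763 - 1*(-11490))) = (-31664 - 12316)/((2/(3*(1 + 5)))*495 + (16763 - 1*(-11490))) = -43980/(((⅔)/6)*495 + (16763 + 11490)) = -43980/(((⅔)*(⅙))*495 + 28253) = -43980/((⅑)*495 + 28253) = -43980/(55 + 28253) = -43980/28308 = -43980*1/28308 = -3665/2359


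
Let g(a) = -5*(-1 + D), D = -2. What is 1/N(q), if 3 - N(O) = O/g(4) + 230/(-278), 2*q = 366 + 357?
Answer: -1390/28179 ≈ -0.049327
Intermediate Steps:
g(a) = 15 (g(a) = -5*(-1 - 2) = -5*(-3) = 15)
q = 723/2 (q = (366 + 357)/2 = (½)*723 = 723/2 ≈ 361.50)
N(O) = 532/139 - O/15 (N(O) = 3 - (O/15 + 230/(-278)) = 3 - (O*(1/15) + 230*(-1/278)) = 3 - (O/15 - 115/139) = 3 - (-115/139 + O/15) = 3 + (115/139 - O/15) = 532/139 - O/15)
1/N(q) = 1/(532/139 - 1/15*723/2) = 1/(532/139 - 241/10) = 1/(-28179/1390) = -1390/28179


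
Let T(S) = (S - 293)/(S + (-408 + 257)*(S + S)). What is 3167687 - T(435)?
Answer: 414761097487/130935 ≈ 3.1677e+6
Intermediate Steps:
T(S) = -(-293 + S)/(301*S) (T(S) = (-293 + S)/(S - 302*S) = (-293 + S)/((-301*S)) = (-293 + S)*(-1/(301*S)) = -(-293 + S)/(301*S))
3167687 - T(435) = 3167687 - (293 - 1*435)/(301*435) = 3167687 - (293 - 435)/(301*435) = 3167687 - (-142)/(301*435) = 3167687 - 1*(-142/130935) = 3167687 + 142/130935 = 414761097487/130935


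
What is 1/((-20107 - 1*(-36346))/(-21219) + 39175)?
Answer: 7073/277079362 ≈ 2.5527e-5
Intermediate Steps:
1/((-20107 - 1*(-36346))/(-21219) + 39175) = 1/((-20107 + 36346)*(-1/21219) + 39175) = 1/(16239*(-1/21219) + 39175) = 1/(-5413/7073 + 39175) = 1/(277079362/7073) = 7073/277079362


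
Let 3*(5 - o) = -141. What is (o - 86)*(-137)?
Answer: 4658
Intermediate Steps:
o = 52 (o = 5 - ⅓*(-141) = 5 + 47 = 52)
(o - 86)*(-137) = (52 - 86)*(-137) = -34*(-137) = 4658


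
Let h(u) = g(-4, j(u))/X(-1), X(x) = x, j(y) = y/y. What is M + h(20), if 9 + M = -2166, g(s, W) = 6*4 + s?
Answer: -2195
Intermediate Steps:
j(y) = 1
g(s, W) = 24 + s
M = -2175 (M = -9 - 2166 = -2175)
h(u) = -20 (h(u) = (24 - 4)/(-1) = 20*(-1) = -20)
M + h(20) = -2175 - 20 = -2195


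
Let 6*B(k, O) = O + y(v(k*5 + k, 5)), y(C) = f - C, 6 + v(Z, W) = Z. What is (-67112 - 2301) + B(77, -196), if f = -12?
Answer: -208571/3 ≈ -69524.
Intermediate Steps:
v(Z, W) = -6 + Z
y(C) = -12 - C
B(k, O) = -1 - k + O/6 (B(k, O) = (O + (-12 - (-6 + (k*5 + k))))/6 = (O + (-12 - (-6 + (5*k + k))))/6 = (O + (-12 - (-6 + 6*k)))/6 = (O + (-12 + (6 - 6*k)))/6 = (O + (-6 - 6*k))/6 = (-6 + O - 6*k)/6 = -1 - k + O/6)
(-67112 - 2301) + B(77, -196) = (-67112 - 2301) + (-1 - 1*77 + (⅙)*(-196)) = -69413 + (-1 - 77 - 98/3) = -69413 - 332/3 = -208571/3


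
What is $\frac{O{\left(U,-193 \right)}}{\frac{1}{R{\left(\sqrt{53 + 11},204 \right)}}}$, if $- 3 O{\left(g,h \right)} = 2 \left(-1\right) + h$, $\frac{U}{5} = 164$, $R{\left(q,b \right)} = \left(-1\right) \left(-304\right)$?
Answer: $19760$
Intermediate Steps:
$R{\left(q,b \right)} = 304$
$U = 820$ ($U = 5 \cdot 164 = 820$)
$O{\left(g,h \right)} = \frac{2}{3} - \frac{h}{3}$ ($O{\left(g,h \right)} = - \frac{2 \left(-1\right) + h}{3} = - \frac{-2 + h}{3} = \frac{2}{3} - \frac{h}{3}$)
$\frac{O{\left(U,-193 \right)}}{\frac{1}{R{\left(\sqrt{53 + 11},204 \right)}}} = \frac{\frac{2}{3} - - \frac{193}{3}}{\frac{1}{304}} = \left(\frac{2}{3} + \frac{193}{3}\right) \frac{1}{\frac{1}{304}} = 65 \cdot 304 = 19760$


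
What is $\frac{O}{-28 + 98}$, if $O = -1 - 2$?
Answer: $- \frac{3}{70} \approx -0.042857$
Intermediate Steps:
$O = -3$
$\frac{O}{-28 + 98} = \frac{1}{-28 + 98} \left(-3\right) = \frac{1}{70} \left(-3\right) = - \frac{3}{70}$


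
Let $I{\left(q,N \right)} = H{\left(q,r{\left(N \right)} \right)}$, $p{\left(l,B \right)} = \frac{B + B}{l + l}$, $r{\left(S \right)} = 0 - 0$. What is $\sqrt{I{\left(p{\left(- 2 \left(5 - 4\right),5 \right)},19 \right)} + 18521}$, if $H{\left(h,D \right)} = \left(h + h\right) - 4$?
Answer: $4 \sqrt{1157} \approx 136.06$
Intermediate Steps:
$r{\left(S \right)} = 0$ ($r{\left(S \right)} = 0 + 0 = 0$)
$p{\left(l,B \right)} = \frac{B}{l}$ ($p{\left(l,B \right)} = \frac{2 B}{2 l} = 2 B \frac{1}{2 l} = \frac{B}{l}$)
$H{\left(h,D \right)} = -4 + 2 h$ ($H{\left(h,D \right)} = 2 h - 4 = -4 + 2 h$)
$I{\left(q,N \right)} = -4 + 2 q$
$\sqrt{I{\left(p{\left(- 2 \left(5 - 4\right),5 \right)},19 \right)} + 18521} = \sqrt{\left(-4 + 2 \frac{5}{\left(-2\right) \left(5 - 4\right)}\right) + 18521} = \sqrt{\left(-4 + 2 \frac{5}{\left(-2\right) 1}\right) + 18521} = \sqrt{\left(-4 + 2 \frac{5}{-2}\right) + 18521} = \sqrt{\left(-4 + 2 \cdot 5 \left(- \frac{1}{2}\right)\right) + 18521} = \sqrt{\left(-4 + 2 \left(- \frac{5}{2}\right)\right) + 18521} = \sqrt{\left(-4 - 5\right) + 18521} = \sqrt{-9 + 18521} = \sqrt{18512} = 4 \sqrt{1157}$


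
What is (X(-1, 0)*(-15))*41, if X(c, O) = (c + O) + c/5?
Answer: 738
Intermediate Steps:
X(c, O) = O + 6*c/5 (X(c, O) = (O + c) + c*(⅕) = (O + c) + c/5 = O + 6*c/5)
(X(-1, 0)*(-15))*41 = ((0 + (6/5)*(-1))*(-15))*41 = ((0 - 6/5)*(-15))*41 = -6/5*(-15)*41 = 18*41 = 738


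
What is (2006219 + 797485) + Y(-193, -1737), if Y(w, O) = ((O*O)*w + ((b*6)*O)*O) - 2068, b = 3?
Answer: -525202939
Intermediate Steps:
Y(w, O) = -2068 + 18*O**2 + w*O**2 (Y(w, O) = ((O*O)*w + ((3*6)*O)*O) - 2068 = (O**2*w + (18*O)*O) - 2068 = (w*O**2 + 18*O**2) - 2068 = (18*O**2 + w*O**2) - 2068 = -2068 + 18*O**2 + w*O**2)
(2006219 + 797485) + Y(-193, -1737) = (2006219 + 797485) + (-2068 + 18*(-1737)**2 - 193*(-1737)**2) = 2803704 + (-2068 + 18*3017169 - 193*3017169) = 2803704 + (-2068 + 54309042 - 582313617) = 2803704 - 528006643 = -525202939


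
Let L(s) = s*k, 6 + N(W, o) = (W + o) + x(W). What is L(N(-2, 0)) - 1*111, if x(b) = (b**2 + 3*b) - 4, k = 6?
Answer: -195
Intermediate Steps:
x(b) = -4 + b**2 + 3*b
N(W, o) = -10 + o + W**2 + 4*W (N(W, o) = -6 + ((W + o) + (-4 + W**2 + 3*W)) = -6 + (-4 + o + W**2 + 4*W) = -10 + o + W**2 + 4*W)
L(s) = 6*s (L(s) = s*6 = 6*s)
L(N(-2, 0)) - 1*111 = 6*(-10 + 0 + (-2)**2 + 4*(-2)) - 1*111 = 6*(-10 + 0 + 4 - 8) - 111 = 6*(-14) - 111 = -84 - 111 = -195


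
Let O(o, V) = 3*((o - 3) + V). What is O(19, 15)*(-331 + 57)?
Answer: -25482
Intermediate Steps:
O(o, V) = -9 + 3*V + 3*o (O(o, V) = 3*((-3 + o) + V) = 3*(-3 + V + o) = -9 + 3*V + 3*o)
O(19, 15)*(-331 + 57) = (-9 + 3*15 + 3*19)*(-331 + 57) = (-9 + 45 + 57)*(-274) = 93*(-274) = -25482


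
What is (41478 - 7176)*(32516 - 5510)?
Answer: 926359812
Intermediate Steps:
(41478 - 7176)*(32516 - 5510) = 34302*27006 = 926359812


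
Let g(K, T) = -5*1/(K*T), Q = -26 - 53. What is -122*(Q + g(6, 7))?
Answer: 202703/21 ≈ 9652.5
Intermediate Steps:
Q = -79
g(K, T) = -5/(K*T)
-122*(Q + g(6, 7)) = -122*(-79 - 5/(6*7)) = -122*(-79 - 5*1/6*1/7) = -122*(-79 - 5/42) = -122*(-3323/42) = 202703/21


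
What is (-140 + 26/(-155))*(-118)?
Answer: 2563668/155 ≈ 16540.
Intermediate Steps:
(-140 + 26/(-155))*(-118) = (-140 + 26*(-1/155))*(-118) = (-140 - 26/155)*(-118) = -21726/155*(-118) = 2563668/155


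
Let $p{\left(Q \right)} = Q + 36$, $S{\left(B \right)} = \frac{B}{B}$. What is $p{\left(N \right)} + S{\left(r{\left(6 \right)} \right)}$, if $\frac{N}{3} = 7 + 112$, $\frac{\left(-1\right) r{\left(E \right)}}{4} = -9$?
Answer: $394$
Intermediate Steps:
$r{\left(E \right)} = 36$ ($r{\left(E \right)} = \left(-4\right) \left(-9\right) = 36$)
$S{\left(B \right)} = 1$
$N = 357$ ($N = 3 \left(7 + 112\right) = 3 \cdot 119 = 357$)
$p{\left(Q \right)} = 36 + Q$
$p{\left(N \right)} + S{\left(r{\left(6 \right)} \right)} = \left(36 + 357\right) + 1 = 393 + 1 = 394$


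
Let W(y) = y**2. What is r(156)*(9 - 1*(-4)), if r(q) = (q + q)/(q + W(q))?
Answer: 26/157 ≈ 0.16561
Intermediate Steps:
r(q) = 2*q/(q + q**2) (r(q) = (q + q)/(q + q**2) = (2*q)/(q + q**2) = 2*q/(q + q**2))
r(156)*(9 - 1*(-4)) = (2/(1 + 156))*(9 - 1*(-4)) = (2/157)*(9 + 4) = (2*(1/157))*13 = (2/157)*13 = 26/157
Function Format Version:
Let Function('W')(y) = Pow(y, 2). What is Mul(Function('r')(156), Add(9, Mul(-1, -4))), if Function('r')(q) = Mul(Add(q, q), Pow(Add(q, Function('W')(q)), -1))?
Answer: Rational(26, 157) ≈ 0.16561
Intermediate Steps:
Function('r')(q) = Mul(2, q, Pow(Add(q, Pow(q, 2)), -1)) (Function('r')(q) = Mul(Add(q, q), Pow(Add(q, Pow(q, 2)), -1)) = Mul(Mul(2, q), Pow(Add(q, Pow(q, 2)), -1)) = Mul(2, q, Pow(Add(q, Pow(q, 2)), -1)))
Mul(Function('r')(156), Add(9, Mul(-1, -4))) = Mul(Mul(2, Pow(Add(1, 156), -1)), Add(9, Mul(-1, -4))) = Mul(Mul(2, Pow(157, -1)), Add(9, 4)) = Mul(Mul(2, Rational(1, 157)), 13) = Mul(Rational(2, 157), 13) = Rational(26, 157)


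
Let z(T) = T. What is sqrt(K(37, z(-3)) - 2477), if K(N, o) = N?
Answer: 2*I*sqrt(610) ≈ 49.396*I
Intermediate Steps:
sqrt(K(37, z(-3)) - 2477) = sqrt(37 - 2477) = sqrt(-2440) = 2*I*sqrt(610)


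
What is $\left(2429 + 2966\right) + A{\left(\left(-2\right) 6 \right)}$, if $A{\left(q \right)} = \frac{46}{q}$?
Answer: $\frac{32347}{6} \approx 5391.2$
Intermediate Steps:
$\left(2429 + 2966\right) + A{\left(\left(-2\right) 6 \right)} = \left(2429 + 2966\right) + \frac{46}{\left(-2\right) 6} = 5395 + \frac{46}{-12} = 5395 + 46 \left(- \frac{1}{12}\right) = 5395 - \frac{23}{6} = \frac{32347}{6}$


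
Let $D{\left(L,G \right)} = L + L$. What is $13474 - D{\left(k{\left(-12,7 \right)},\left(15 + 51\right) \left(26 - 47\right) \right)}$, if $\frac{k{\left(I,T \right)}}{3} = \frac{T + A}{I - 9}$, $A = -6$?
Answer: $\frac{94320}{7} \approx 13474.0$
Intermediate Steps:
$k{\left(I,T \right)} = \frac{3 \left(-6 + T\right)}{-9 + I}$ ($k{\left(I,T \right)} = 3 \frac{T - 6}{I - 9} = 3 \frac{-6 + T}{-9 + I} = \frac{3 \left(-6 + T\right)}{-9 + I}$)
$D{\left(L,G \right)} = 2 L$
$13474 - D{\left(k{\left(-12,7 \right)},\left(15 + 51\right) \left(26 - 47\right) \right)} = 13474 - 2 \frac{3 \left(-6 + 7\right)}{-9 - 12} = 13474 - 2 \cdot 3 \frac{1}{-21} \cdot 1 = 13474 - 2 \cdot 3 \left(- \frac{1}{21}\right) 1 = 13474 - 2 \left(- \frac{1}{7}\right) = 13474 - - \frac{2}{7} = 13474 + \frac{2}{7} = \frac{94320}{7}$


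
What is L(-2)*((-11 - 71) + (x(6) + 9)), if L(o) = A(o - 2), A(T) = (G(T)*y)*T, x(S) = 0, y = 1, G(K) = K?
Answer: -1168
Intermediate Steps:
A(T) = T**2 (A(T) = (T*1)*T = T*T = T**2)
L(o) = (-2 + o)**2 (L(o) = (o - 2)**2 = (-2 + o)**2)
L(-2)*((-11 - 71) + (x(6) + 9)) = (-2 - 2)**2*((-11 - 71) + (0 + 9)) = (-4)**2*(-82 + 9) = 16*(-73) = -1168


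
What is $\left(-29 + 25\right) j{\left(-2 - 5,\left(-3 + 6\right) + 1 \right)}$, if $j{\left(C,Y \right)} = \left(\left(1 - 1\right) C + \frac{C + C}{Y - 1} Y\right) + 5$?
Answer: $\frac{164}{3} \approx 54.667$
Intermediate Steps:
$j{\left(C,Y \right)} = 5 + \frac{2 C Y}{-1 + Y}$ ($j{\left(C,Y \right)} = \left(\left(1 - 1\right) C + \frac{2 C}{-1 + Y} Y\right) + 5 = \left(0 C + \frac{2 C}{-1 + Y} Y\right) + 5 = \left(0 + \frac{2 C Y}{-1 + Y}\right) + 5 = \frac{2 C Y}{-1 + Y} + 5 = 5 + \frac{2 C Y}{-1 + Y}$)
$\left(-29 + 25\right) j{\left(-2 - 5,\left(-3 + 6\right) + 1 \right)} = \left(-29 + 25\right) \frac{-5 + 5 \left(\left(-3 + 6\right) + 1\right) + 2 \left(-2 - 5\right) \left(\left(-3 + 6\right) + 1\right)}{-1 + \left(\left(-3 + 6\right) + 1\right)} = - 4 \frac{-5 + 5 \left(3 + 1\right) + 2 \left(-7\right) \left(3 + 1\right)}{-1 + \left(3 + 1\right)} = - 4 \frac{-5 + 5 \cdot 4 + 2 \left(-7\right) 4}{-1 + 4} = - 4 \frac{-5 + 20 - 56}{3} = - 4 \cdot \frac{1}{3} \left(-41\right) = \left(-4\right) \left(- \frac{41}{3}\right) = \frac{164}{3}$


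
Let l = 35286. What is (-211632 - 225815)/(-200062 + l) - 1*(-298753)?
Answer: 49227761775/164776 ≈ 2.9876e+5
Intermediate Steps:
(-211632 - 225815)/(-200062 + l) - 1*(-298753) = (-211632 - 225815)/(-200062 + 35286) - 1*(-298753) = -437447/(-164776) + 298753 = -437447*(-1/164776) + 298753 = 437447/164776 + 298753 = 49227761775/164776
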